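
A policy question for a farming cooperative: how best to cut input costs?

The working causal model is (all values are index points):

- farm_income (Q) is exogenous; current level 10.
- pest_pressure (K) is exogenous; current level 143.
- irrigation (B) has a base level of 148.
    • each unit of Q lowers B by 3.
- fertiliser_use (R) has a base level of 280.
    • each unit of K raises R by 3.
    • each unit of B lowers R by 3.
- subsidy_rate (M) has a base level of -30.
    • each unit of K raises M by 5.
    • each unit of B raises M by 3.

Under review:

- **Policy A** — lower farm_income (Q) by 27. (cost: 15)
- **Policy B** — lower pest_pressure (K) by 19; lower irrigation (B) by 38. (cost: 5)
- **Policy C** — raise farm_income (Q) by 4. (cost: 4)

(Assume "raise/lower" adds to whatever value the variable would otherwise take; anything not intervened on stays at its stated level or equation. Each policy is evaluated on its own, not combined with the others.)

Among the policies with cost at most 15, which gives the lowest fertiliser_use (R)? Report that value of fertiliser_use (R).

112

Policy A (Q − 27):
  Q = 10 − 27 = -17
  K = 143
  B = 148 − 3·(-17) = 199
  R = 280 + 3·143 − 3·199 = 112
Policy B (K − 19, B − 38):
  Q = 10
  K = 143 − 19 = 124
  B = 148 − 3·10 (−38 from intervention) = 80
  R = 280 + 3·124 − 3·80 = 412
Policy C (Q + 4):
  Q = 10 + 4 = 14
  K = 143
  B = 148 − 3·14 = 106
  R = 280 + 3·143 − 3·106 = 391
Comparing — Policy A: R=112, Policy B: R=412, Policy C: R=391. Lowest is 112 (Policy A).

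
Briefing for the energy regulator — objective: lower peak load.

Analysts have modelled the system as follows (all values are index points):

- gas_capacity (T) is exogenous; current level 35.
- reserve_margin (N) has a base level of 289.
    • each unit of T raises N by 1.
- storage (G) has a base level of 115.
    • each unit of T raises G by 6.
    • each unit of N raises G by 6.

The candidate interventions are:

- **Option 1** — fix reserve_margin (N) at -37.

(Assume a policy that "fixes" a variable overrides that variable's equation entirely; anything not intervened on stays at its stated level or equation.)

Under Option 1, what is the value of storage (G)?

103

Option 1 (N := -37):
  T = 35
  N = -37
  G = 115 + 6·35 + 6·(-37) = 103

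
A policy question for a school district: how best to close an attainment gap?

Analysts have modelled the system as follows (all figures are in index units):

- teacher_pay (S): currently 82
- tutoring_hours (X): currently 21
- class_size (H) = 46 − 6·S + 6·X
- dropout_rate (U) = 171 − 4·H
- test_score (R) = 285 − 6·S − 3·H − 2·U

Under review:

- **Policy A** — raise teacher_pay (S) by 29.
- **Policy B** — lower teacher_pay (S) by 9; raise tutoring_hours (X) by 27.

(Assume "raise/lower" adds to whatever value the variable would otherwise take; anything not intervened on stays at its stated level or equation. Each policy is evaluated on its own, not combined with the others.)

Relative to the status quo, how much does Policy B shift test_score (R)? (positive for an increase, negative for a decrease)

1134

Baseline:
  S = 82
  X = 21
  H = 46 − 6·82 + 6·21 = -320
  U = 171 − 4·(-320) = 1451
  R = 285 − 6·82 − 3·(-320) − 2·1451 = -2149
Policy B (S − 9, X + 27):
  S = 82 − 9 = 73
  X = 21 + 27 = 48
  H = 46 − 6·73 + 6·48 = -104
  U = 171 − 4·(-104) = 587
  R = 285 − 6·73 − 3·(-104) − 2·587 = -1015
Change in R: -1015 − (-2149) = 1134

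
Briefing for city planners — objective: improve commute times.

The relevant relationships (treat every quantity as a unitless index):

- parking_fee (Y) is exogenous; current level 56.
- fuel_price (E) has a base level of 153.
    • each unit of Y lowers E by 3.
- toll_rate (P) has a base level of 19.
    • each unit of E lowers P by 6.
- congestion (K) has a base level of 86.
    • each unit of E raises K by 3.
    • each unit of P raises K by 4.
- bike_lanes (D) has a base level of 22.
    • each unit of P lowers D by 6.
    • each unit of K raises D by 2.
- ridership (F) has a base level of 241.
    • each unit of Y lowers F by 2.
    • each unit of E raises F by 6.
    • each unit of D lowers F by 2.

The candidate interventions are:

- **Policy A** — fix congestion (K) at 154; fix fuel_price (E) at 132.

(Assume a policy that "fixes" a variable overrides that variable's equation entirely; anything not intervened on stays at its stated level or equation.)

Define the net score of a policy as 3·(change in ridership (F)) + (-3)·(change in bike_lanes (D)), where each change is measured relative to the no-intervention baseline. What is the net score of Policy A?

-39168

Baseline:
  Y = 56
  E = 153 − 3·56 = -15
  P = 19 − 6·(-15) = 109
  K = 86 + 3·(-15) + 4·109 = 477
  D = 22 − 6·109 + 2·477 = 322
  F = 241 − 2·56 + 6·(-15) − 2·322 = -605
Policy A (K := 154, E := 132):
  Y = 56
  E = 132
  P = 19 − 6·132 = -773
  K = 154
  D = 22 − 6·(-773) + 2·154 = 4968
  F = 241 − 2·56 + 6·132 − 2·4968 = -9015
ΔF = -9015 − (-605) = -8410; ΔD = 4968 − 322 = 4646
Score = 3·(-8410) + (-3)·4646 = -39168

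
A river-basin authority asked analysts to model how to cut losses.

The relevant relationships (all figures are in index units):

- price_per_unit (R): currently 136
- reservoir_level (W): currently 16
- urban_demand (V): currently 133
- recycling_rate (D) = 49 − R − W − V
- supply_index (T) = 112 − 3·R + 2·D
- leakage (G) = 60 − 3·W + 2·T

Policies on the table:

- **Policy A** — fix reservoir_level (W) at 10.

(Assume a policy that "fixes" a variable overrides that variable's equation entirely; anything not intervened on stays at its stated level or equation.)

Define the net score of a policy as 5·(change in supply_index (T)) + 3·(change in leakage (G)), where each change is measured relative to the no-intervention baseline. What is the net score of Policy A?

186

Baseline:
  R = 136
  W = 16
  V = 133
  D = 49 − 136 − 16 − 133 = -236
  T = 112 − 3·136 + 2·(-236) = -768
  G = 60 − 3·16 + 2·(-768) = -1524
Policy A (W := 10):
  R = 136
  W = 10
  V = 133
  D = 49 − 136 − 10 − 133 = -230
  T = 112 − 3·136 + 2·(-230) = -756
  G = 60 − 3·10 + 2·(-756) = -1482
ΔT = -756 − (-768) = 12; ΔG = -1482 − (-1524) = 42
Score = 5·12 + 3·42 = 186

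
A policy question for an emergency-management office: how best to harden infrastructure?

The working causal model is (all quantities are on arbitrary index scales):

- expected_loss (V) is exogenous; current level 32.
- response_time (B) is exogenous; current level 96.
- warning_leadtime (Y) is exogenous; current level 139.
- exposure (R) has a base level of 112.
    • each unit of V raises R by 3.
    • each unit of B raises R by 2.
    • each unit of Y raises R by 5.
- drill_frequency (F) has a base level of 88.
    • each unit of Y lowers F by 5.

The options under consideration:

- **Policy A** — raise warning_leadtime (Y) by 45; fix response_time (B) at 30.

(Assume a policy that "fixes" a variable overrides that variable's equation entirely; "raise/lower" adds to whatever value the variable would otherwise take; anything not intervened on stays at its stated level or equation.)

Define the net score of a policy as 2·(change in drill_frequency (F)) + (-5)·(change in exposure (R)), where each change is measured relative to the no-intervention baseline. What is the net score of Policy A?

Baseline:
  V = 32
  B = 96
  Y = 139
  R = 112 + 3·32 + 2·96 + 5·139 = 1095
  F = 88 − 5·139 = -607
Policy A (Y + 45, B := 30):
  V = 32
  B = 30
  Y = 139 + 45 = 184
  R = 112 + 3·32 + 2·30 + 5·184 = 1188
  F = 88 − 5·184 = -832
ΔF = -832 − (-607) = -225; ΔR = 1188 − 1095 = 93
Score = 2·(-225) + (-5)·93 = -915

-915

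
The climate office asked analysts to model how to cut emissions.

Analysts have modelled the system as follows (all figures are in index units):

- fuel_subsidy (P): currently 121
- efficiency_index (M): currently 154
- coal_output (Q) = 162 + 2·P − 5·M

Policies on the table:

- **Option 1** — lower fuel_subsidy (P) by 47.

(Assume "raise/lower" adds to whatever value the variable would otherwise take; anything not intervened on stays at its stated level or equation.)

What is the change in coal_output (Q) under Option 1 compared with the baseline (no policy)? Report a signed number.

Baseline:
  P = 121
  M = 154
  Q = 162 + 2·121 − 5·154 = -366
Option 1 (P − 47):
  P = 121 − 47 = 74
  M = 154
  Q = 162 + 2·74 − 5·154 = -460
Change in Q: -460 − (-366) = -94

-94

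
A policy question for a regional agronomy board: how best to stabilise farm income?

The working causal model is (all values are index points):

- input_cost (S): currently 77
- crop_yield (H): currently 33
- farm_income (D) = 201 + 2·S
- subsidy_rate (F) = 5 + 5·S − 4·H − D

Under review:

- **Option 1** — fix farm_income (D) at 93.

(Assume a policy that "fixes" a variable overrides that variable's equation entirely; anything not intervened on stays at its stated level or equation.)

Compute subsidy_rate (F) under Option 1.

165

Option 1 (D := 93):
  S = 77
  H = 33
  D = 93
  F = 5 + 5·77 − 4·33 − 93 = 165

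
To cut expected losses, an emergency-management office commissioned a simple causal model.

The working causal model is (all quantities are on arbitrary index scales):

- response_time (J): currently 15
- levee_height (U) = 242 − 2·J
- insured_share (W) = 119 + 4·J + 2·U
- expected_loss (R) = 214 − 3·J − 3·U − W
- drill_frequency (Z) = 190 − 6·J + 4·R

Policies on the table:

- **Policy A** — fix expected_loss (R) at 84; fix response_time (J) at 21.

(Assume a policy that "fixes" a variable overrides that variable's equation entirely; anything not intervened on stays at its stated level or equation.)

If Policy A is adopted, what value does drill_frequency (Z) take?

Policy A (R := 84, J := 21):
  J = 21
  U = 242 − 2·21 = 200
  W = 119 + 4·21 + 2·200 = 603
  R = 84
  Z = 190 − 6·21 + 4·84 = 400

400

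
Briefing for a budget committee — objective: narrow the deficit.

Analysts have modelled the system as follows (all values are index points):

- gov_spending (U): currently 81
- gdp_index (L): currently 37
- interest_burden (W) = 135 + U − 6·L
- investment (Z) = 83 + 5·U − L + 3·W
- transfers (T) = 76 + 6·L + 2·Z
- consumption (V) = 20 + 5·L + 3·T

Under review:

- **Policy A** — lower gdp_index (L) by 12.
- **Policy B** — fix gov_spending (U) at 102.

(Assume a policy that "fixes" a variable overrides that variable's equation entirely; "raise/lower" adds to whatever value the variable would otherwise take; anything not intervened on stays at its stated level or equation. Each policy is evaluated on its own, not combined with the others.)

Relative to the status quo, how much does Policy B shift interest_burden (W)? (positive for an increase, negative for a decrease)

Baseline:
  U = 81
  L = 37
  W = 135 + 81 − 6·37 = -6
Policy B (U := 102):
  U = 102
  L = 37
  W = 135 + 102 − 6·37 = 15
Change in W: 15 − (-6) = 21

21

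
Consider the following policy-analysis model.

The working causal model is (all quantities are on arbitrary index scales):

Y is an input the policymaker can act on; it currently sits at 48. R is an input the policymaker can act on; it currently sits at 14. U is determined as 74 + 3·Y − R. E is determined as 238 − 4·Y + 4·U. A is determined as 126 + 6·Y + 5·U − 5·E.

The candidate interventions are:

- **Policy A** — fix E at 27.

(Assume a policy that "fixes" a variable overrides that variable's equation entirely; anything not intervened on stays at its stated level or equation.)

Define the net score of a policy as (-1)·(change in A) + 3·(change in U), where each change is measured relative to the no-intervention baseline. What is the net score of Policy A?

Baseline:
  Y = 48
  R = 14
  U = 74 + 3·48 − 14 = 204
  E = 238 − 4·48 + 4·204 = 862
  A = 126 + 6·48 + 5·204 − 5·862 = -2876
Policy A (E := 27):
  Y = 48
  R = 14
  U = 74 + 3·48 − 14 = 204
  E = 27
  A = 126 + 6·48 + 5·204 − 5·27 = 1299
ΔA = 1299 − (-2876) = 4175; ΔU = 204 − 204 = 0
Score = (-1)·4175 + 3·0 = -4175

-4175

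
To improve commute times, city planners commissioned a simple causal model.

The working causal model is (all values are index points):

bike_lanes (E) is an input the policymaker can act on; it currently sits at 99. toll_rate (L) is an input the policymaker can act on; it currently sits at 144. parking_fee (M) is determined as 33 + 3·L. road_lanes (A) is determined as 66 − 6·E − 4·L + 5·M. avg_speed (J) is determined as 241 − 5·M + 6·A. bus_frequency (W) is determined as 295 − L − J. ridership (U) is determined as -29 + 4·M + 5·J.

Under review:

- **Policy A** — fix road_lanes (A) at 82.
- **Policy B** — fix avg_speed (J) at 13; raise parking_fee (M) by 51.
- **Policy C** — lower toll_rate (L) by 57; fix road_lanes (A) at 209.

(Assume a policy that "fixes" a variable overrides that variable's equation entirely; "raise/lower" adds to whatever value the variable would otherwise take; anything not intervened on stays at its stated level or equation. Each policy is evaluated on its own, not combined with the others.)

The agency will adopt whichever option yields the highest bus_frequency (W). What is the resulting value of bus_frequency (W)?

1743

Policy A (A := 82):
  E = 99
  L = 144
  M = 33 + 3·144 = 465
  A = 82
  J = 241 − 5·465 + 6·82 = -1592
  W = 295 − 144 − (-1592) = 1743
Policy B (J := 13, M + 51):
  E = 99
  L = 144
  M = 33 + 3·144 (+51 from intervention) = 516
  A = 66 − 6·99 − 4·144 + 5·516 = 1476
  J = 13
  W = 295 − 144 − 13 = 138
Policy C (L − 57, A := 209):
  E = 99
  L = 144 − 57 = 87
  M = 33 + 3·87 = 294
  A = 209
  J = 241 − 5·294 + 6·209 = 25
  W = 295 − 87 − 25 = 183
Comparing — Policy A: W=1743, Policy B: W=138, Policy C: W=183. Highest is 1743 (Policy A).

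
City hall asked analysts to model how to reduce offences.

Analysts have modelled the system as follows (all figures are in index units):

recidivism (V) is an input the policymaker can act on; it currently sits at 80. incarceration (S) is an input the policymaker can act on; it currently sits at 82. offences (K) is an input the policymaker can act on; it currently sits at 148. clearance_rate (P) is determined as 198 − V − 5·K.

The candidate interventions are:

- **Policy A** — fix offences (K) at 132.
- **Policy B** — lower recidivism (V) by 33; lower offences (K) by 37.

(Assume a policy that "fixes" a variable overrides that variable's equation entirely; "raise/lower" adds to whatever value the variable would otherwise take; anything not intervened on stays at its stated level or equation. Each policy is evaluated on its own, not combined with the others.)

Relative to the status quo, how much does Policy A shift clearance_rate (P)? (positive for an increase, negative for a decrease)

Baseline:
  V = 80
  K = 148
  P = 198 − 80 − 5·148 = -622
Policy A (K := 132):
  V = 80
  K = 132
  P = 198 − 80 − 5·132 = -542
Change in P: -542 − (-622) = 80

80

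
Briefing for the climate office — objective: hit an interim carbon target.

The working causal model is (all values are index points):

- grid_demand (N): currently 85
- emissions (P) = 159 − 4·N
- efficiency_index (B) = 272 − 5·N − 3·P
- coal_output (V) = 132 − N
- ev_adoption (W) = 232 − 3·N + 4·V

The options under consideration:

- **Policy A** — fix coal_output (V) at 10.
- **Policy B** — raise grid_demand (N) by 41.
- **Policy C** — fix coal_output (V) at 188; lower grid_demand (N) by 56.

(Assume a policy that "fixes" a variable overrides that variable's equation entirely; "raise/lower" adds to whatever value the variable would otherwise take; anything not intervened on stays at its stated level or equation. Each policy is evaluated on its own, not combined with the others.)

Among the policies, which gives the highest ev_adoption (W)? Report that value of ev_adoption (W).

Policy A (V := 10):
  N = 85
  V = 10
  W = 232 − 3·85 + 4·10 = 17
Policy B (N + 41):
  N = 85 + 41 = 126
  V = 132 − 126 = 6
  W = 232 − 3·126 + 4·6 = -122
Policy C (V := 188, N − 56):
  N = 85 − 56 = 29
  V = 188
  W = 232 − 3·29 + 4·188 = 897
Comparing — Policy A: W=17, Policy B: W=-122, Policy C: W=897. Highest is 897 (Policy C).

897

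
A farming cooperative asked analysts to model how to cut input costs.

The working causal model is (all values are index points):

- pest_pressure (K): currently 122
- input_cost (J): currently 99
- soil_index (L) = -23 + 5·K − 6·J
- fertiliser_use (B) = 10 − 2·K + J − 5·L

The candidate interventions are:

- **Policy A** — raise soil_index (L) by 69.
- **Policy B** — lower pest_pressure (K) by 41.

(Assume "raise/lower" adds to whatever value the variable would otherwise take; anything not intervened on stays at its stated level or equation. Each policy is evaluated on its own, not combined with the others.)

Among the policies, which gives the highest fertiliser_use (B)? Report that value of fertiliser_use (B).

1007

Policy A (L + 69):
  K = 122
  J = 99
  L = -23 + 5·122 − 6·99 (+69 from intervention) = 62
  B = 10 − 2·122 + 99 − 5·62 = -445
Policy B (K − 41):
  K = 122 − 41 = 81
  J = 99
  L = -23 + 5·81 − 6·99 = -212
  B = 10 − 2·81 + 99 − 5·(-212) = 1007
Comparing — Policy A: B=-445, Policy B: B=1007. Highest is 1007 (Policy B).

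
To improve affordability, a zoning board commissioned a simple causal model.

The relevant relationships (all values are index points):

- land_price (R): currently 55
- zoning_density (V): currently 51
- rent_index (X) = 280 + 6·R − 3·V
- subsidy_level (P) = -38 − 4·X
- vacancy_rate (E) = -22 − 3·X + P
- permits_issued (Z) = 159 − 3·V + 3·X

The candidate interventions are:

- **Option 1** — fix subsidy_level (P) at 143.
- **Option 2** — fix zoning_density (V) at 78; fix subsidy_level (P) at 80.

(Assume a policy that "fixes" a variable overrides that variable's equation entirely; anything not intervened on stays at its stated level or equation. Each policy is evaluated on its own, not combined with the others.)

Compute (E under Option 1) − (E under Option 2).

Option 1 (P := 143):
  R = 55
  V = 51
  X = 280 + 6·55 − 3·51 = 457
  P = 143
  E = -22 − 3·457 + 143 = -1250
Option 2 (V := 78, P := 80):
  R = 55
  V = 78
  X = 280 + 6·55 − 3·78 = 376
  P = 80
  E = -22 − 3·376 + 80 = -1070
E: -1250 − (-1070) = -180

-180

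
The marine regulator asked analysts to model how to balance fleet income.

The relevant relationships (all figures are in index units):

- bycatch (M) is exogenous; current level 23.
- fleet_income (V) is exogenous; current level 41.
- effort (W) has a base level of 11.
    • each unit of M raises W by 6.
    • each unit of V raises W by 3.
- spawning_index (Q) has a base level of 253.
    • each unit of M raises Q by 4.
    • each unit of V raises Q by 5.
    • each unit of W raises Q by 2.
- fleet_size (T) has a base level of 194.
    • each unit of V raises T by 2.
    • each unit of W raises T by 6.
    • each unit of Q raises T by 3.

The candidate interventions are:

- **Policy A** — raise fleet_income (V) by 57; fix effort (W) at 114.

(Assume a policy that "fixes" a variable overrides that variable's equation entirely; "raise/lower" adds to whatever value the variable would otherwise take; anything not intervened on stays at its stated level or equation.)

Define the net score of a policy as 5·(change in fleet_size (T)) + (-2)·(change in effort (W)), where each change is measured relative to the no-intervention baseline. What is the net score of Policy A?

-4319

Baseline:
  M = 23
  V = 41
  W = 11 + 6·23 + 3·41 = 272
  Q = 253 + 4·23 + 5·41 + 2·272 = 1094
  T = 194 + 2·41 + 6·272 + 3·1094 = 5190
Policy A (V + 57, W := 114):
  M = 23
  V = 41 + 57 = 98
  W = 114
  Q = 253 + 4·23 + 5·98 + 2·114 = 1063
  T = 194 + 2·98 + 6·114 + 3·1063 = 4263
ΔT = 4263 − 5190 = -927; ΔW = 114 − 272 = -158
Score = 5·(-927) + (-2)·(-158) = -4319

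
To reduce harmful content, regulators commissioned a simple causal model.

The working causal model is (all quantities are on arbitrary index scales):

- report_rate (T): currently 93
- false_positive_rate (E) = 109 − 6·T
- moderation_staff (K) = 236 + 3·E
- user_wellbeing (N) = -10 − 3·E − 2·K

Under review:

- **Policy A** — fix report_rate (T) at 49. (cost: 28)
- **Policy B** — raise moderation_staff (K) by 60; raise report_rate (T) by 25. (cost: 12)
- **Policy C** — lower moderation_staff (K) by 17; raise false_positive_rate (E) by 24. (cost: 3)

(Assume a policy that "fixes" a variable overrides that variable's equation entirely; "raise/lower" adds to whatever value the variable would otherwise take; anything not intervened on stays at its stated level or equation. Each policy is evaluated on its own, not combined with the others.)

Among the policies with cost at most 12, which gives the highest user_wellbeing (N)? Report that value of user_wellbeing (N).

Policy B (K + 60, T + 25):
  T = 93 + 25 = 118
  E = 109 − 6·118 = -599
  K = 236 + 3·(-599) (+60 from intervention) = -1501
  N = -10 − 3·(-599) − 2·(-1501) = 4789
Policy C (K − 17, E + 24):
  T = 93
  E = 109 − 6·93 (+24 from intervention) = -425
  K = 236 + 3·(-425) (−17 from intervention) = -1056
  N = -10 − 3·(-425) − 2·(-1056) = 3377
Comparing — Policy B: N=4789, Policy C: N=3377. Highest is 4789 (Policy B).

4789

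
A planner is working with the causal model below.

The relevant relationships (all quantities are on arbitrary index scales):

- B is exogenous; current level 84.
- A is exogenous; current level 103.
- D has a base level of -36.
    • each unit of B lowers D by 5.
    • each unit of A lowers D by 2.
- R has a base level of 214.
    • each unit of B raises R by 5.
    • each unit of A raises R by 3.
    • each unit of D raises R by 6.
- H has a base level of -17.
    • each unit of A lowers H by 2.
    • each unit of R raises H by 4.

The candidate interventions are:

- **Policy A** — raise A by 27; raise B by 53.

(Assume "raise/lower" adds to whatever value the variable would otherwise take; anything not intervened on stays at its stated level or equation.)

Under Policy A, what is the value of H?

Policy A (A + 27, B + 53):
  B = 84 + 53 = 137
  A = 103 + 27 = 130
  D = -36 − 5·137 − 2·130 = -981
  R = 214 + 5·137 + 3·130 + 6·(-981) = -4597
  H = -17 − 2·130 + 4·(-4597) = -18665

-18665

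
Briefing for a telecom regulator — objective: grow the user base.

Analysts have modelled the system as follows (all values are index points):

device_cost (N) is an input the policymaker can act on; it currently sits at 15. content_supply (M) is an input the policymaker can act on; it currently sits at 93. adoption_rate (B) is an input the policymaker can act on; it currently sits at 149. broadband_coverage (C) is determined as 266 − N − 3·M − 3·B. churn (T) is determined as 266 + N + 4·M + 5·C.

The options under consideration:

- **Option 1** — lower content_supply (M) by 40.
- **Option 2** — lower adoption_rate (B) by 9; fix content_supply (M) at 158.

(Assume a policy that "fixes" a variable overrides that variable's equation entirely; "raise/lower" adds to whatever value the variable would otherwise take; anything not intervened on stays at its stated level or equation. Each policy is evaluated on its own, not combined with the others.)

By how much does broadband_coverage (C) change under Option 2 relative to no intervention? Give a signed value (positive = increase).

Baseline:
  N = 15
  M = 93
  B = 149
  C = 266 − 15 − 3·93 − 3·149 = -475
Option 2 (B − 9, M := 158):
  N = 15
  M = 158
  B = 149 − 9 = 140
  C = 266 − 15 − 3·158 − 3·140 = -643
Change in C: -643 − (-475) = -168

-168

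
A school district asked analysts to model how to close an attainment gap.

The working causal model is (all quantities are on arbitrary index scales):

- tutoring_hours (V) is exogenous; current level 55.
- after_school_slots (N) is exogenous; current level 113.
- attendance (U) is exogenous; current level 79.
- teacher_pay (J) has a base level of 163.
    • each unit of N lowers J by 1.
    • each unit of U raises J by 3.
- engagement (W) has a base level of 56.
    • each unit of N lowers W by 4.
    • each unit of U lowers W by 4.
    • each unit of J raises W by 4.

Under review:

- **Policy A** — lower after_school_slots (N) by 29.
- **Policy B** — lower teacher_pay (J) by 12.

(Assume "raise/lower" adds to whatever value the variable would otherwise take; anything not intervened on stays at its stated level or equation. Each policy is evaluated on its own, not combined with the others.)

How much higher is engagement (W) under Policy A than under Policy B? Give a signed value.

280

Policy A (N − 29):
  N = 113 − 29 = 84
  U = 79
  J = 163 − 84 + 3·79 = 316
  W = 56 − 4·84 − 4·79 + 4·316 = 668
Policy B (J − 12):
  N = 113
  U = 79
  J = 163 − 113 + 3·79 (−12 from intervention) = 275
  W = 56 − 4·113 − 4·79 + 4·275 = 388
W: 668 − 388 = 280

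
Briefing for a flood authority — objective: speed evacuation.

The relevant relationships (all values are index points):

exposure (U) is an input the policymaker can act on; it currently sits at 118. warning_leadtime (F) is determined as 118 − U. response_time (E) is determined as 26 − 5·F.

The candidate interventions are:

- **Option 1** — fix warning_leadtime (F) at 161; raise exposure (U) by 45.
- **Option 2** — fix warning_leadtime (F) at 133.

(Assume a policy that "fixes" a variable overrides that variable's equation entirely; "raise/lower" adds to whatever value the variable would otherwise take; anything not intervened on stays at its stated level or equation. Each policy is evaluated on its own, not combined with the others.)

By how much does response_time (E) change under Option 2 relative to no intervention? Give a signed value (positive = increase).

-665

Baseline:
  U = 118
  F = 118 − 118 = 0
  E = 26 − 5·0 = 26
Option 2 (F := 133):
  U = 118
  F = 133
  E = 26 − 5·133 = -639
Change in E: -639 − 26 = -665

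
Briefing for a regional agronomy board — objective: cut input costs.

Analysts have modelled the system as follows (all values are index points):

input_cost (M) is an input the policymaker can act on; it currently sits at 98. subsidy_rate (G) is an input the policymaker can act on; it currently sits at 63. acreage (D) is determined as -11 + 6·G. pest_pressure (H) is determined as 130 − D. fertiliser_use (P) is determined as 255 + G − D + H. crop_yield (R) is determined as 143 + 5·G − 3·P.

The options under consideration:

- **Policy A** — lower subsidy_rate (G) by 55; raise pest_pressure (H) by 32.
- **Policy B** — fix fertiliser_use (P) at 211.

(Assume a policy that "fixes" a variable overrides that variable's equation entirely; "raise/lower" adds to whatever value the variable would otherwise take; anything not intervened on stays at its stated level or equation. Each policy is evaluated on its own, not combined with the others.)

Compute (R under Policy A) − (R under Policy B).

-695

Policy A (G − 55, H + 32):
  G = 63 − 55 = 8
  D = -11 + 6·8 = 37
  H = 130 − 37 (+32 from intervention) = 125
  P = 255 + 8 − 37 + 125 = 351
  R = 143 + 5·8 − 3·351 = -870
Policy B (P := 211):
  G = 63
  D = -11 + 6·63 = 367
  H = 130 − 367 = -237
  P = 211
  R = 143 + 5·63 − 3·211 = -175
R: -870 − (-175) = -695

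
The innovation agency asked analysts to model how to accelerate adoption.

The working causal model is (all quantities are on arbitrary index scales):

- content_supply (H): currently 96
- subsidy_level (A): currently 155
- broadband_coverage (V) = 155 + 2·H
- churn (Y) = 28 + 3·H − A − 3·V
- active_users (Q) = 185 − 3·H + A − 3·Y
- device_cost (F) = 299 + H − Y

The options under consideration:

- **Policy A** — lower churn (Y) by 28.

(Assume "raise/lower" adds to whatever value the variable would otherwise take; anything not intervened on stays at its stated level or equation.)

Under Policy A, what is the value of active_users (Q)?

2776

Policy A (Y − 28):
  H = 96
  A = 155
  V = 155 + 2·96 = 347
  Y = 28 + 3·96 − 155 − 3·347 (−28 from intervention) = -908
  Q = 185 − 3·96 + 155 − 3·(-908) = 2776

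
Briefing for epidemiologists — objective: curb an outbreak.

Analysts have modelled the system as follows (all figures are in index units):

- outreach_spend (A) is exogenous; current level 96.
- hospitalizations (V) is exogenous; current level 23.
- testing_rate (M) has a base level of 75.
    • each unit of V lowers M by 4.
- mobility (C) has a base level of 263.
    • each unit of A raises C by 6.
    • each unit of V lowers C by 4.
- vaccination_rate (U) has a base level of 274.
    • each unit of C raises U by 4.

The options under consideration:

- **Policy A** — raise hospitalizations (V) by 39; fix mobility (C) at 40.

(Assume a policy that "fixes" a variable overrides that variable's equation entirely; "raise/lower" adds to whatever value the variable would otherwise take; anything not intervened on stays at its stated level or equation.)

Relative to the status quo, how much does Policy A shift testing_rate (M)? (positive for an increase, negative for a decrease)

-156

Baseline:
  V = 23
  M = 75 − 4·23 = -17
Policy A (V + 39, C := 40):
  V = 23 + 39 = 62
  M = 75 − 4·62 = -173
Change in M: -173 − (-17) = -156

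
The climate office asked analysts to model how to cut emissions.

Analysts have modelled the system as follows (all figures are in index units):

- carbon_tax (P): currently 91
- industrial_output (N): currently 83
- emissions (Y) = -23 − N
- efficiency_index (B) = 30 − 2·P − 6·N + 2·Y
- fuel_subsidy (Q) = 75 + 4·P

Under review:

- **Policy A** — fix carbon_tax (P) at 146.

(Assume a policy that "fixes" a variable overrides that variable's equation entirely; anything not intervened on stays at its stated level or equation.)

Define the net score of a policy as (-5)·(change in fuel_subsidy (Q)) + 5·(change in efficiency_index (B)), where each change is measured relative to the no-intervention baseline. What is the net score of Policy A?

Baseline:
  P = 91
  N = 83
  Y = -23 − 83 = -106
  B = 30 − 2·91 − 6·83 + 2·(-106) = -862
  Q = 75 + 4·91 = 439
Policy A (P := 146):
  P = 146
  N = 83
  Y = -23 − 83 = -106
  B = 30 − 2·146 − 6·83 + 2·(-106) = -972
  Q = 75 + 4·146 = 659
ΔQ = 659 − 439 = 220; ΔB = -972 − (-862) = -110
Score = (-5)·220 + 5·(-110) = -1650

-1650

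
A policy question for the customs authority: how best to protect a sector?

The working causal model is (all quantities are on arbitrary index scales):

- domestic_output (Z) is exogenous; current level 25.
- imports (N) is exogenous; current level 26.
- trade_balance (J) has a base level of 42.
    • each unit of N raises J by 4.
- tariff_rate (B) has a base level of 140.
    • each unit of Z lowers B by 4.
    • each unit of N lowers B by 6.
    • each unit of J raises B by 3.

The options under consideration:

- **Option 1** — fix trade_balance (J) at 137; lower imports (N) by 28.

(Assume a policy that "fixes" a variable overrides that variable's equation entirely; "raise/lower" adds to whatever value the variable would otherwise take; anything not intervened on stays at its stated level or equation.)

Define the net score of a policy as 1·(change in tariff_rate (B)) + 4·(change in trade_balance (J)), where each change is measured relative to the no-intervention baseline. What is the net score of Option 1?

Baseline:
  Z = 25
  N = 26
  J = 42 + 4·26 = 146
  B = 140 − 4·25 − 6·26 + 3·146 = 322
Option 1 (J := 137, N − 28):
  Z = 25
  N = 26 − 28 = -2
  J = 137
  B = 140 − 4·25 − 6·(-2) + 3·137 = 463
ΔB = 463 − 322 = 141; ΔJ = 137 − 146 = -9
Score = 1·141 + 4·(-9) = 105

105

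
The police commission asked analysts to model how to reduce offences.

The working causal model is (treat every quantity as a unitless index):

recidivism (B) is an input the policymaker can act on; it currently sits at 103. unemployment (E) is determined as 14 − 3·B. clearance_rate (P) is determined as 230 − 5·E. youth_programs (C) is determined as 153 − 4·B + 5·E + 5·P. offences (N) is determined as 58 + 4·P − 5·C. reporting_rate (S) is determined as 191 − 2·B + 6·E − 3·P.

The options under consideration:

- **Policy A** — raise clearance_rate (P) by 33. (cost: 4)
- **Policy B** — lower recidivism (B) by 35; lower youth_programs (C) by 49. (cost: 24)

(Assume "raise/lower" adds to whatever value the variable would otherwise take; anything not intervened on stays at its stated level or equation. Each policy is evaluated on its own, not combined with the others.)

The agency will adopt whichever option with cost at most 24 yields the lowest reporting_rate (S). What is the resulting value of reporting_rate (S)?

-6999

Policy A (P + 33):
  B = 103
  E = 14 − 3·103 = -295
  P = 230 − 5·(-295) (+33 from intervention) = 1738
  S = 191 − 2·103 + 6·(-295) − 3·1738 = -6999
Policy B (B − 35, C − 49):
  B = 103 − 35 = 68
  E = 14 − 3·68 = -190
  P = 230 − 5·(-190) = 1180
  S = 191 − 2·68 + 6·(-190) − 3·1180 = -4625
Comparing — Policy A: S=-6999, Policy B: S=-4625. Lowest is -6999 (Policy A).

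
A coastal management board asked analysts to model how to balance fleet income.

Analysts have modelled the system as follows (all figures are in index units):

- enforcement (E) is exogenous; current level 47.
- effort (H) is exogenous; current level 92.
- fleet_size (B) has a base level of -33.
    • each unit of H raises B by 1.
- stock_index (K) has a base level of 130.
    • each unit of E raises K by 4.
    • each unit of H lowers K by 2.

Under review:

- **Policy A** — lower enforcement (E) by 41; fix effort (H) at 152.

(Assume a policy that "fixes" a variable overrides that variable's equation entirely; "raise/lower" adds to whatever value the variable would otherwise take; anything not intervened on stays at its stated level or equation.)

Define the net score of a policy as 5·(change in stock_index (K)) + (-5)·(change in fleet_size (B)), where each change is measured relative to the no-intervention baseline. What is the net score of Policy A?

-1720

Baseline:
  E = 47
  H = 92
  B = -33 + 92 = 59
  K = 130 + 4·47 − 2·92 = 134
Policy A (E − 41, H := 152):
  E = 47 − 41 = 6
  H = 152
  B = -33 + 152 = 119
  K = 130 + 4·6 − 2·152 = -150
ΔK = -150 − 134 = -284; ΔB = 119 − 59 = 60
Score = 5·(-284) + (-5)·60 = -1720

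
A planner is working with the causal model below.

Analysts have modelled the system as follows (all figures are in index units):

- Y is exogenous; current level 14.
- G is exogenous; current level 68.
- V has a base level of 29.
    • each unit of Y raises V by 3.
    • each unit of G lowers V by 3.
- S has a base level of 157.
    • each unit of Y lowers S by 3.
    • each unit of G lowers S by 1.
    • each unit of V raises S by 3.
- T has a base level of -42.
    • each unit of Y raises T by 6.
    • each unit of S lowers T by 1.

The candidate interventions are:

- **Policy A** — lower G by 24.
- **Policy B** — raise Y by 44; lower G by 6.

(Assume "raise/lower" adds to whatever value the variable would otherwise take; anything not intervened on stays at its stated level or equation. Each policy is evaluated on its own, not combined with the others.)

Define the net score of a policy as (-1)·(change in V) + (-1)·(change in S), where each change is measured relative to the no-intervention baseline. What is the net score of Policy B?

Baseline:
  Y = 14
  G = 68
  V = 29 + 3·14 − 3·68 = -133
  S = 157 − 3·14 − 68 + 3·(-133) = -352
Policy B (Y + 44, G − 6):
  Y = 14 + 44 = 58
  G = 68 − 6 = 62
  V = 29 + 3·58 − 3·62 = 17
  S = 157 − 3·58 − 62 + 3·17 = -28
ΔV = 17 − (-133) = 150; ΔS = -28 − (-352) = 324
Score = (-1)·150 + (-1)·324 = -474

-474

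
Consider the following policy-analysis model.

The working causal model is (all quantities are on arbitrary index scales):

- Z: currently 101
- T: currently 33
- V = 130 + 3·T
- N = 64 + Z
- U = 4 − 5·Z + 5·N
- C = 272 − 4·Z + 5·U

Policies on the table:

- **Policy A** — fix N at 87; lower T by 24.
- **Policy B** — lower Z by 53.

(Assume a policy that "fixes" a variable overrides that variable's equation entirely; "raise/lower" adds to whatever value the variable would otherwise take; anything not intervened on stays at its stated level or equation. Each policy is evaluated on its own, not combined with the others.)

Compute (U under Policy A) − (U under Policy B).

Policy A (N := 87, T − 24):
  Z = 101
  N = 87
  U = 4 − 5·101 + 5·87 = -66
Policy B (Z − 53):
  Z = 101 − 53 = 48
  N = 64 + 48 = 112
  U = 4 − 5·48 + 5·112 = 324
U: -66 − 324 = -390

-390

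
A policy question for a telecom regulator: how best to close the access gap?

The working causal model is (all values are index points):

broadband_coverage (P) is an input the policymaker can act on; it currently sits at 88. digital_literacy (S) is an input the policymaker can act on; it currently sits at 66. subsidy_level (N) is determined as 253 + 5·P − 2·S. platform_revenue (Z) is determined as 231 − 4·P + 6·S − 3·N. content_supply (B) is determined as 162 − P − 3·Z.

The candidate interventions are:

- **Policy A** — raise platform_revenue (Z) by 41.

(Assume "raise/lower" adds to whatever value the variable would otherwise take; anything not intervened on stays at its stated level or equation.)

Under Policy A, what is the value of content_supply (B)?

4175

Policy A (Z + 41):
  P = 88
  S = 66
  N = 253 + 5·88 − 2·66 = 561
  Z = 231 − 4·88 + 6·66 − 3·561 (+41 from intervention) = -1367
  B = 162 − 88 − 3·(-1367) = 4175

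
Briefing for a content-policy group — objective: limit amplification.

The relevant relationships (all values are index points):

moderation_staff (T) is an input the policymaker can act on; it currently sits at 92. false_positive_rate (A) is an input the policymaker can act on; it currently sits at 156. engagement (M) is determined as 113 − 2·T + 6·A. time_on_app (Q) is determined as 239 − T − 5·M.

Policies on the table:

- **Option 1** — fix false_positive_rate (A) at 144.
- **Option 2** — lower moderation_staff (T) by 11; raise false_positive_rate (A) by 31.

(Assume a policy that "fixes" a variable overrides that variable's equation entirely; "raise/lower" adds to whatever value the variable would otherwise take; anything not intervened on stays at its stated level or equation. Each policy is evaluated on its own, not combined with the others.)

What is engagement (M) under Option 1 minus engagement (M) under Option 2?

Option 1 (A := 144):
  T = 92
  A = 144
  M = 113 − 2·92 + 6·144 = 793
Option 2 (T − 11, A + 31):
  T = 92 − 11 = 81
  A = 156 + 31 = 187
  M = 113 − 2·81 + 6·187 = 1073
M: 793 − 1073 = -280

-280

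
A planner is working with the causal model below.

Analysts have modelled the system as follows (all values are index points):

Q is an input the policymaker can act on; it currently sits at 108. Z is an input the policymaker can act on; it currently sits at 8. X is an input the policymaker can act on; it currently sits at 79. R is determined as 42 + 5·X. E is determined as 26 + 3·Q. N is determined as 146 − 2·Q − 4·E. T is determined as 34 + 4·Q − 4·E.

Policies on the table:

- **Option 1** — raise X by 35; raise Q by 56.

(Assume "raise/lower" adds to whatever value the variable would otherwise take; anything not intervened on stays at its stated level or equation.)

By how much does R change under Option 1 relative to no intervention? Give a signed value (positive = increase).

Baseline:
  X = 79
  R = 42 + 5·79 = 437
Option 1 (X + 35, Q + 56):
  X = 79 + 35 = 114
  R = 42 + 5·114 = 612
Change in R: 612 − 437 = 175

175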